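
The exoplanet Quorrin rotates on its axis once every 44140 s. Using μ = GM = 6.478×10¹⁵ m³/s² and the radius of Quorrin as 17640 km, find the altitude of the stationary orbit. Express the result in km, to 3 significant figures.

h_sync ≈ 50700 km

A synchronous orbit has period T, so by Kepler's third law a = (μT²/4π²)^(1/3).
μT²/4π² = 6.478×10¹⁵ × (4.414×10⁴)² / 39.48 = 3.197×10²³ m³.
a = 6.838×10⁷ m = 68378 km.
Altitude h = a − R = 68378 − 17640 = 50738 km.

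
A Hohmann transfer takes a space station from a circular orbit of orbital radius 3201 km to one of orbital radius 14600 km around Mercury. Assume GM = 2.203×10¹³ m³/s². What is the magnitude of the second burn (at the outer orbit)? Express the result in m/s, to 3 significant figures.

Δv ≈ 492 m/s

r₁ = 3201 km = 3.201×10⁶ m.
r₂ = 14600 km = 1.460×10⁷ m.
Transfer ellipse a_t = (r₁ + r₂)/2 = 8.900×10⁶ m.
At r₁: circular v_c1 = √(μ/r₁) = 2623 m/s; transfer-periherm v_p = √[μ(2/r₁ − 1/a_t)] = 3360 m/s.
At r₂: circular v_c2 = √(μ/r₂) = 1228 m/s; transfer-apoherm v_a = √[μ(2/r₂ − 1/a_t)] = 736.7 m/s.
Δv₂ = v_c2 − v_a = 491.7 m/s.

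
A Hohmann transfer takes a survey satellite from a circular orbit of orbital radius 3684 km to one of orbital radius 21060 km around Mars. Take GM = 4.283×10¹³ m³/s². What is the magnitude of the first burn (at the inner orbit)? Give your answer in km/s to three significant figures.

r₁ = 3684 km = 3.684×10⁶ m.
r₂ = 21060 km = 2.106×10⁷ m.
Transfer ellipse a_t = (r₁ + r₂)/2 = 1.237×10⁷ m.
At r₁: circular v_c1 = √(μ/r₁) = 3410 m/s; transfer-periapsis v_p = √[μ(2/r₁ − 1/a_t)] = 4449 m/s.
Δv₁ = v_p − v_c1 = 1039 m/s.
= 1.039 km/s.

Δv ≈ 1.04 km/s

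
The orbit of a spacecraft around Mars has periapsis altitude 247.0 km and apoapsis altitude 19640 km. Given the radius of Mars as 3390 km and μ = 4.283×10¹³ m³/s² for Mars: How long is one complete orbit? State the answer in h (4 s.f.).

T ≈ 12.98 h

r_p = 3390 + 247.0 = 3637.0 km = 3.6370×10⁶ m.
r_a = 3390 + 19640 = 23030 km = 2.3030×10⁷ m.
Semi-major axis a = (r_p + r_a)/2 = (3637.0 + 23030)/2 = 13334 km = 1.333×10⁷ m.
By Kepler's third law T = 2π√(a³/μ) = 2π × 7.439×10³ = 4.674×10⁴ s.
= 12.98 h.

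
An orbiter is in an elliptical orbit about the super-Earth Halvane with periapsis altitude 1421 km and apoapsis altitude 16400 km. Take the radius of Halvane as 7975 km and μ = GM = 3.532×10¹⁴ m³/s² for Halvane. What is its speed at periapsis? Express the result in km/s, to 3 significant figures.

r_p = 7975 + 1421 = 9396.0 km = 9.3960×10⁶ m.
r_a = 7975 + 16400 = 24375 km = 2.4375×10⁷ m.
Semi-major axis a = (r_p + r_a)/2 = 16886 km = 1.689×10⁷ m.
Vis-viva: v² = μ(2/r − 1/a) = 3.532×10¹⁴ × (2.129×10⁻⁷ − 5.922×10⁻⁸) = 5.426×10⁷ m²/s².
v = 7366 m/s = 7.366 km/s.

v ≈ 7.37 km/s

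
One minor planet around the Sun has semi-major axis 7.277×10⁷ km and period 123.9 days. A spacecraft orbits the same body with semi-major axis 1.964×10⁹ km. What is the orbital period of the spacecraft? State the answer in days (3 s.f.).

Kepler's third law: T² ∝ a³, so T₂ = T₁ (a₂/a₁)^(3/2).
a₂/a₁ = 26.99, (a₂/a₁)^(3/2) = 140.2.
T₂ = 123.9 × 140.2 = 17370 days.

T₂ ≈ 17400 days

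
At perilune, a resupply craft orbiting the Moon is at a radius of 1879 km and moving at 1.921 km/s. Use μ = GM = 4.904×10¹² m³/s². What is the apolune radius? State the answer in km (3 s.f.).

apolune radius ≈ 4530 km

r_p = 1.879×10⁶ m.
Specific energy ε = v²/2 − μ/r = -7.648×10⁵ J/kg, so a = −μ/(2ε) = 3.206×10⁶ m.
The apsides satisfy r_p + r_a = 2a, so the apolune radius is 2a − r_p = 4.533×10⁶ m = 4533.3 km.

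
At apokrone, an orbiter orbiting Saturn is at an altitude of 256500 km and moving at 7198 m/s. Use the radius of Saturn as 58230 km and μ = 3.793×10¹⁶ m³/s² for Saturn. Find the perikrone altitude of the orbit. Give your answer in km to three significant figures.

r_a = 58230 + 256500 = 3.1473×10⁵ km = 3.147×10⁸ m.
Specific energy ε = v²/2 − μ/r = -9.461×10⁷ J/kg, so a = −μ/(2ε) = 2.005×10⁸ m.
The apsides satisfy r_p + r_a = 2a, so the perikrone radius is 2a − r_a = 8.618×10⁷ m = 86177 km.
Perikrone altitude = 86177 − 58230 = 27947 km.

perikrone altitude ≈ 27900 km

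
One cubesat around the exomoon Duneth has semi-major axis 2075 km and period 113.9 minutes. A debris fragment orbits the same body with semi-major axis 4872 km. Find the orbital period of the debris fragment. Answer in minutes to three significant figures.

Kepler's third law: T² ∝ a³, so T₂ = T₁ (a₂/a₁)^(3/2).
a₂/a₁ = 2.348, (a₂/a₁)^(3/2) = 3.598.
T₂ = 113.9 × 3.598 = 409.8 minutes.

T₂ ≈ 410 minutes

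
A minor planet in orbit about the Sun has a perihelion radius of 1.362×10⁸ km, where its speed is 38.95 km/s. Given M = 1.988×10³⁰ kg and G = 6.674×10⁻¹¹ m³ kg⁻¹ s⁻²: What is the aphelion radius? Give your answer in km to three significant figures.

μ = GM = 6.674×10⁻¹¹ × 1.988×10³⁰ = 1.327×10²⁰ m³/s².
r_p = 1.362×10¹¹ m.
Specific energy ε = v²/2 − μ/r = -2.156×10⁸ J/kg, so a = −μ/(2ε) = 3.077×10¹¹ m.
The apsides satisfy r_p + r_a = 2a, so the aphelion radius is 2a − r_p = 4.792×10¹¹ m = 4.7920×10⁸ km.

aphelion radius ≈ 4.79×10⁸ km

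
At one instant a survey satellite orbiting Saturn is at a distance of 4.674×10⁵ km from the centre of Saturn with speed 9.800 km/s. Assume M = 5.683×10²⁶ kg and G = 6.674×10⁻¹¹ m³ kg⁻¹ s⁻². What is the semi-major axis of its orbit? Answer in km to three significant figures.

a ≈ 5.72×10⁵ km

μ = GM = 6.674×10⁻¹¹ × 5.683×10²⁶ = 3.793×10¹⁶ m³/s².
r = 4.674×10⁸ m.
Vis-viva rearranged: 1/a = 2/r − v²/μ = 4.279×10⁻⁹ − 2.532×10⁻⁹ = 1.747×10⁻⁹ m⁻¹.
a = 5.725×10⁸ m = 5.7246×10⁵ km.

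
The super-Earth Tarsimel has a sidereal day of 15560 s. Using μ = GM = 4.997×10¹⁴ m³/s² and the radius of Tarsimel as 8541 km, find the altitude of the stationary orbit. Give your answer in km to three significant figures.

A synchronous orbit has period T, so by Kepler's third law a = (μT²/4π²)^(1/3).
μT²/4π² = 4.997×10¹⁴ × (1.556×10⁴)² / 39.48 = 3.065×10²¹ m³.
a = 1.453×10⁷ m = 14525 km.
Altitude h = a − R = 14525 − 8541 = 5984.2 km.

h_sync ≈ 5980 km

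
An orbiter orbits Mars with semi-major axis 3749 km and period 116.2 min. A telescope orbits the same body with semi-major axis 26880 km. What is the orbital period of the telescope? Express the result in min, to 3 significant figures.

Kepler's third law: T² ∝ a³, so T₂ = T₁ (a₂/a₁)^(3/2).
a₂/a₁ = 7.170, (a₂/a₁)^(3/2) = 19.20.
T₂ = 116.2 × 19.20 = 2231 min.

T₂ ≈ 2230 min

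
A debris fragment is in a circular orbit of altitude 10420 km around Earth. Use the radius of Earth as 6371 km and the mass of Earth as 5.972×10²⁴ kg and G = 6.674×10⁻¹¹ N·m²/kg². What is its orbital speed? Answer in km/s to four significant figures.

v ≈ 4.872 km/s

μ = GM = 6.674×10⁻¹¹ × 5.972×10²⁴ = 3.986×10¹⁴ m³/s².
r = 6371 + 10420 = 16791 km = 1.6791×10⁷ m.
For a circular orbit v = √(μ/r) = √(3.986×10¹⁴ / 1.679×10⁷) = √(2.374×10⁷) = 4872 m/s.
That is 4.872 km/s.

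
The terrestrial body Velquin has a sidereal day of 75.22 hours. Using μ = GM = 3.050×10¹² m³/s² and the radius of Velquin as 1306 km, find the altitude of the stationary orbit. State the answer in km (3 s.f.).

h_sync ≈ 16500 km

T = 75.22 hours = 2.708×10⁵ s.
A synchronous orbit has period T, so by Kepler's third law a = (μT²/4π²)^(1/3).
μT²/4π² = 3.050×10¹² × (2.708×10⁵)² / 39.48 = 5.665×10²¹ m³.
a = 1.783×10⁷ m = 17827 km.
Altitude h = a − R = 17827 − 1306 = 16521 km.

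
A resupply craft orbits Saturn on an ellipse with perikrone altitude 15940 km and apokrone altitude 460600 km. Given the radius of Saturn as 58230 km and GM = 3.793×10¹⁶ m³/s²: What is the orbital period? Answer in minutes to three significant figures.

T ≈ 2750 minutes

r_p = 58230 + 15940 = 74170 km = 7.4170×10⁷ m.
r_a = 58230 + 460600 = 518830 km = 5.1883×10⁸ m.
Semi-major axis a = (r_p + r_a)/2 = (74170 + 5.1883×10⁵)/2 = 2.9650×10⁵ km = 2.965×10⁸ m.
By Kepler's third law T = 2π√(a³/μ) = 2π × 2.621×10⁴ = 1.647×10⁵ s.
= 2745 minutes.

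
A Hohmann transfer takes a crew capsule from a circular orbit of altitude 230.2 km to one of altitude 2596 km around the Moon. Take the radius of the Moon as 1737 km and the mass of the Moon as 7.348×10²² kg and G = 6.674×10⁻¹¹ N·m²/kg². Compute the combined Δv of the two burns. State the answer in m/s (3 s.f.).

Δv_total ≈ 496 m/s

μ = GM = 6.674×10⁻¹¹ × 7.348×10²² = 4.904×10¹² m³/s².
r₁ = 1737 + 230.2 = 1967.2 km = 1.9672×10⁶ m.
r₂ = 1737 + 2596 = 4333.0 km = 4.3330×10⁶ m.
Transfer ellipse a_t = (r₁ + r₂)/2 = 3.150×10⁶ m.
At r₁: circular v_c1 = √(μ/r₁) = 1579 m/s; transfer-perilune v_p = √[μ(2/r₁ − 1/a_t)] = 1852 m/s.
Δv₁ = v_p − v_c1 = 272.9 m/s.
At r₂: circular v_c2 = √(μ/r₂) = 1064 m/s; transfer-apolune v_a = √[μ(2/r₂ − 1/a_t)] = 840.7 m/s.
Δv₂ = v_c2 − v_a = 223.1 m/s.
Total Δv = Δv₁ + Δv₂ = 496.0 m/s.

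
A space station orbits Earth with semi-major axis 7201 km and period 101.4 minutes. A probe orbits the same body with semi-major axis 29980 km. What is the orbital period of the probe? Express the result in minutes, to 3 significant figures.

T₂ ≈ 861 minutes

Kepler's third law: T² ∝ a³, so T₂ = T₁ (a₂/a₁)^(3/2).
a₂/a₁ = 4.163, (a₂/a₁)^(3/2) = 8.495.
T₂ = 101.4 × 8.495 = 861.4 minutes.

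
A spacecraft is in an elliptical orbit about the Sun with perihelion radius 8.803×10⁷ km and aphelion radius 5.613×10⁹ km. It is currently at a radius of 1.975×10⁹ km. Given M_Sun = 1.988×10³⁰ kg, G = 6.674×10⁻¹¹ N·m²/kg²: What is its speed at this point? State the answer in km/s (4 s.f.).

v ≈ 9.371 km/s

μ = GM = 6.674×10⁻¹¹ × 1.988×10³⁰ = 1.327×10²⁰ m³/s².
Semi-major axis a = (r_p + r_a)/2 = 2.8505×10⁹ km = 2.851×10¹² m.
Vis-viva: v² = μ(2/r − 1/a) = 1.327×10²⁰ × (1.013×10⁻¹² − 3.508×10⁻¹³) = 8.781×10⁷ m²/s².
v = 9371 m/s = 9.371 km/s.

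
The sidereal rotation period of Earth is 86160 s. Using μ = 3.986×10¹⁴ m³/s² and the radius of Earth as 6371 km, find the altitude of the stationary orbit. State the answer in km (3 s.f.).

A synchronous orbit has period T, so by Kepler's third law a = (μT²/4π²)^(1/3).
μT²/4π² = 3.986×10¹⁴ × (8.616×10⁴)² / 39.48 = 7.495×10²² m³.
a = 4.216×10⁷ m = 42163 km.
Altitude h = a − R = 42163 − 6371 = 35792 km.

h_sync ≈ 35800 km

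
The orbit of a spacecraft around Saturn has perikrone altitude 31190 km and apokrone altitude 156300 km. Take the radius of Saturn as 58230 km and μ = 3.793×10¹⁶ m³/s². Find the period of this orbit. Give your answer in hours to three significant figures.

T ≈ 16.8 hours

r_p = 58230 + 31190 = 89420 km = 8.9420×10⁷ m.
r_a = 58230 + 156300 = 214530 km = 2.1453×10⁸ m.
Semi-major axis a = (r_p + r_a)/2 = (89420 + 2.1453×10⁵)/2 = 1.5198×10⁵ km = 1.520×10⁸ m.
By Kepler's third law T = 2π√(a³/μ) = 2π × 9.620×10³ = 6.044×10⁴ s.
= 16.79 hours.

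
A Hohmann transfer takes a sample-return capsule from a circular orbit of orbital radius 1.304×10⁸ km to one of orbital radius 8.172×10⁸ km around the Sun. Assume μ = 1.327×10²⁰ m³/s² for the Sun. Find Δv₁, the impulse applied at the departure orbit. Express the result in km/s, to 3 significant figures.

Δv ≈ 9.99 km/s

r₁ = 1.304×10⁸ km = 1.304×10¹¹ m.
r₂ = 8.172×10⁸ km = 8.172×10¹¹ m.
Transfer ellipse a_t = (r₁ + r₂)/2 = 4.738×10¹¹ m.
At r₁: circular v_c1 = √(μ/r₁) = 31900 m/s; transfer-perihelion v_p = √[μ(2/r₁ − 1/a_t)] = 41900 m/s.
Δv₁ = v_p − v_c1 = 9995 m/s.
= 9.995 km/s.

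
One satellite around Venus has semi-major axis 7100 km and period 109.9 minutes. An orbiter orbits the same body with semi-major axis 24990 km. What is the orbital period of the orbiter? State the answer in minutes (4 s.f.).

Kepler's third law: T² ∝ a³, so T₂ = T₁ (a₂/a₁)^(3/2).
a₂/a₁ = 3.520, (a₂/a₁)^(3/2) = 6.603.
T₂ = 109.9 × 6.603 = 725.7 minutes.

T₂ ≈ 725.7 minutes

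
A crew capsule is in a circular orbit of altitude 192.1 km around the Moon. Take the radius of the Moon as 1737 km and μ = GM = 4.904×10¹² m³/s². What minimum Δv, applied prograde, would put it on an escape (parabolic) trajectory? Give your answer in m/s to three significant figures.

Δv ≈ 660 m/s

r = 1737 + 192.1 = 1929.1 km = 1.9291×10⁶ m.
Circular speed v_c = √(μ/r) = 1594 m/s.
Escape speed v_esc = √(2μ/r) = √2 × v_c = 2255 m/s.
Δv = v_esc − v_c = 660.4 m/s.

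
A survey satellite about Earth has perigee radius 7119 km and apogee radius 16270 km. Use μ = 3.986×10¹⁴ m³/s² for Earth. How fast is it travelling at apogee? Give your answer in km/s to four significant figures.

v ≈ 3.862 km/s

Semi-major axis a = (r_p + r_a)/2 = 11694 km = 1.169×10⁷ m.
Vis-viva: v² = μ(2/r − 1/a) = 3.986×10¹⁴ × (1.229×10⁻⁷ − 8.551×10⁻⁸) = 1.491×10⁷ m²/s².
v = 3862 m/s = 3.862 km/s.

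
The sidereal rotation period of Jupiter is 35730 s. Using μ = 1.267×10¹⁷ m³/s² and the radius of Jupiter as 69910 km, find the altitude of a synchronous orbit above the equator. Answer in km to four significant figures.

A synchronous orbit has period T, so by Kepler's third law a = (μT²/4π²)^(1/3).
μT²/4π² = 1.267×10¹⁷ × (3.573×10⁴)² / 39.48 = 4.097×10²⁴ m³.
a = 1.600×10⁸ m = 1.6002×10⁵ km.
Altitude h = a − R = 1.6002×10⁵ − 69910 = 90105 km.

h_sync ≈ 90110 km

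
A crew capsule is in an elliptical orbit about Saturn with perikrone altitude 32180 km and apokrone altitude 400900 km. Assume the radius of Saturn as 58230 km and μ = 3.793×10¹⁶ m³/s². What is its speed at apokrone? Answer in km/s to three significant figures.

r_p = 58230 + 32180 = 90410 km = 9.0410×10⁷ m.
r_a = 58230 + 400900 = 459130 km = 4.5913×10⁸ m.
Semi-major axis a = (r_p + r_a)/2 = 2.7477×10⁵ km = 2.748×10⁸ m.
Vis-viva: v² = μ(2/r − 1/a) = 3.793×10¹⁶ × (4.356×10⁻⁹ − 3.639×10⁻⁹) = 2.718×10⁷ m²/s².
v = 5214 m/s = 5.214 km/s.

v ≈ 5.21 km/s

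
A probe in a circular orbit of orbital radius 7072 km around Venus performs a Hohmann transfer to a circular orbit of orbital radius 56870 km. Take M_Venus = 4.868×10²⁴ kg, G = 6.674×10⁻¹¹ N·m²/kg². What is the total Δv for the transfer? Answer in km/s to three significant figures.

Δv_total ≈ 3.53 km/s

μ = GM = 6.674×10⁻¹¹ × 4.868×10²⁴ = 3.249×10¹⁴ m³/s².
r₁ = 7072 km = 7.072×10⁶ m.
r₂ = 56870 km = 5.687×10⁷ m.
Transfer ellipse a_t = (r₁ + r₂)/2 = 3.197×10⁷ m.
At r₁: circular v_c1 = √(μ/r₁) = 6778 m/s; transfer-periapsis v_p = √[μ(2/r₁ − 1/a_t)] = 9040 m/s.
Δv₁ = v_p − v_c1 = 2262 m/s.
At r₂: circular v_c2 = √(μ/r₂) = 2390 m/s; transfer-apoapsis v_a = √[μ(2/r₂ − 1/a_t)] = 1124 m/s.
Δv₂ = v_c2 − v_a = 1266 m/s.
Total Δv = Δv₁ + Δv₂ = 3528 m/s = 3.528 km/s.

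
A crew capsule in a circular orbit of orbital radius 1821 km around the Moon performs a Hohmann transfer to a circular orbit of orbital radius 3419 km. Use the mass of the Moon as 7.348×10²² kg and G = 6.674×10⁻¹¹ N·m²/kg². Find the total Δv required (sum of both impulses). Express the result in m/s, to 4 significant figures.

Δv_total ≈ 432.8 m/s

μ = GM = 6.674×10⁻¹¹ × 7.348×10²² = 4.904×10¹² m³/s².
r₁ = 1821 km = 1.821×10⁶ m.
r₂ = 3419 km = 3.419×10⁶ m.
Transfer ellipse a_t = (r₁ + r₂)/2 = 2.620×10⁶ m.
At r₁: circular v_c1 = √(μ/r₁) = 1641 m/s; transfer-perilune v_p = √[μ(2/r₁ − 1/a_t)] = 1875 m/s.
Δv₁ = v_p − v_c1 = 233.6 m/s.
At r₂: circular v_c2 = √(μ/r₂) = 1198 m/s; transfer-apolune v_a = √[μ(2/r₂ − 1/a_t)] = 998.5 m/s.
Δv₂ = v_c2 − v_a = 199.2 m/s.
Total Δv = Δv₁ + Δv₂ = 432.8 m/s.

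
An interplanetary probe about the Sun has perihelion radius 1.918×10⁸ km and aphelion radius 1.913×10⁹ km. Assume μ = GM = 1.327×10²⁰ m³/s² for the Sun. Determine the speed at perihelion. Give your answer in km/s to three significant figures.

Semi-major axis a = (r_p + r_a)/2 = 1.0524×10⁹ km = 1.052×10¹² m.
Vis-viva: v² = μ(2/r − 1/a) = 1.327×10²⁰ × (1.043×10⁻¹¹ − 9.502×10⁻¹³) = 1.258×10⁹ m²/s².
v = 35460 m/s = 35.46 km/s.

v ≈ 35.5 km/s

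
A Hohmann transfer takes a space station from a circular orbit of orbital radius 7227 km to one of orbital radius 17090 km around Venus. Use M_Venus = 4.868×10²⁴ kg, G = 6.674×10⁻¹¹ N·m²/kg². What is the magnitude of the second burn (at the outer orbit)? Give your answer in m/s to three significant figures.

μ = GM = 6.674×10⁻¹¹ × 4.868×10²⁴ = 3.249×10¹⁴ m³/s².
r₁ = 7227 km = 7.227×10⁶ m.
r₂ = 17090 km = 1.709×10⁷ m.
Transfer ellipse a_t = (r₁ + r₂)/2 = 1.216×10⁷ m.
At r₁: circular v_c1 = √(μ/r₁) = 6705 m/s; transfer-periapsis v_p = √[μ(2/r₁ − 1/a_t)] = 7949 m/s.
At r₂: circular v_c2 = √(μ/r₂) = 4360 m/s; transfer-apoapsis v_a = √[μ(2/r₂ − 1/a_t)] = 3362 m/s.
Δv₂ = v_c2 − v_a = 998.6 m/s.

Δv ≈ 999 m/s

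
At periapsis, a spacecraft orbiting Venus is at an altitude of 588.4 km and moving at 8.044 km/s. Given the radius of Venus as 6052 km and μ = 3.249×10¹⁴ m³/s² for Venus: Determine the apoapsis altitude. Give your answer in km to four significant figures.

r_p = 6052 + 588.4 = 6640.4 km = 6.640×10⁶ m.
Specific energy ε = v²/2 − μ/r = -1.657×10⁷ J/kg, so a = −μ/(2ε) = 9.801×10⁶ m.
The apsides satisfy r_p + r_a = 2a, so the apoapsis radius is 2a − r_p = 1.296×10⁷ m = 12962 km.
Apoapsis altitude = 12962 − 6052 = 6909.6 km.

apoapsis altitude ≈ 6910 km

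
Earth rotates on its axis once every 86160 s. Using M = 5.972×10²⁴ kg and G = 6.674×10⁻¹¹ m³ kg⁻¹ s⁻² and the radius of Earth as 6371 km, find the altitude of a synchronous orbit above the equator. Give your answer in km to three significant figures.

μ = GM = 6.674×10⁻¹¹ × 5.972×10²⁴ = 3.986×10¹⁴ m³/s².
A synchronous orbit has period T, so by Kepler's third law a = (μT²/4π²)^(1/3).
μT²/4π² = 3.986×10¹⁴ × (8.616×10⁴)² / 39.48 = 7.495×10²² m³.
a = 4.216×10⁷ m = 42162 km.
Altitude h = a − R = 42162 − 6371 = 35791 km.

h_sync ≈ 35800 km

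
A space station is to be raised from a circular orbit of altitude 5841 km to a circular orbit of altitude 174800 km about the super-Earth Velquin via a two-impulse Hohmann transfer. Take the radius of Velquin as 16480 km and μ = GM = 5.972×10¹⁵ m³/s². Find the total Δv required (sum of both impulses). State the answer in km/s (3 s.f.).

r₁ = 16480 + 5841 = 22321 km = 2.2321×10⁷ m.
r₂ = 16480 + 174800 = 191280 km = 1.9128×10⁸ m.
Transfer ellipse a_t = (r₁ + r₂)/2 = 1.068×10⁸ m.
At r₁: circular v_c1 = √(μ/r₁) = 16360 m/s; transfer-periapsis v_p = √[μ(2/r₁ − 1/a_t)] = 21890 m/s.
Δv₁ = v_p − v_c1 = 5533 m/s.
At r₂: circular v_c2 = √(μ/r₂) = 5588 m/s; transfer-apoapsis v_a = √[μ(2/r₂ − 1/a_t)] = 2554 m/s.
Δv₂ = v_c2 − v_a = 3033 m/s.
Total Δv = Δv₁ + Δv₂ = 8566 m/s = 8.566 km/s.

Δv_total ≈ 8.57 km/s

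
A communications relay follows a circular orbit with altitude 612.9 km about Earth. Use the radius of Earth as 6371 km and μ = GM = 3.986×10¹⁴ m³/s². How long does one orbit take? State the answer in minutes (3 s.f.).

T ≈ 96.8 minutes

r = 6371 + 612.9 = 6983.9 km = 6.9839×10⁶ m.
Kepler's third law: T = 2π√(r³/μ) = 2π√((6.984×10⁶)³ / 3.986×10¹⁴).
r³/μ = 8.546×10⁵ s², so T = 2π × 9.244×10² = 5.808×10³ s.
Converting: 5.808×10³ s ÷ 60.00 = 96.81 minutes.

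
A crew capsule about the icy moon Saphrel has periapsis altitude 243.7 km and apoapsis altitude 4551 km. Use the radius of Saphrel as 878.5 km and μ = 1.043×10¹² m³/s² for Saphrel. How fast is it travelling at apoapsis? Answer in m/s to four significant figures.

r_p = 878.5 + 243.7 = 1122.2 km = 1.1222×10⁶ m.
r_a = 878.5 + 4551 = 5429.5 km = 5.4295×10⁶ m.
Semi-major axis a = (r_p + r_a)/2 = 3275.8 km = 3.276×10⁶ m.
Vis-viva: v² = μ(2/r − 1/a) = 1.043×10¹² × (3.684×10⁻⁷ − 3.053×10⁻⁷) = 6.581×10⁴ m²/s².
v = 256.5 m/s.

v ≈ 256.5 m/s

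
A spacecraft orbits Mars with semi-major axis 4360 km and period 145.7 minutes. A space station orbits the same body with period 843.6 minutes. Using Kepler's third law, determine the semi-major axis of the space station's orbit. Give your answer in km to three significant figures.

a₂ ≈ 14100 km

Kepler's third law: a³ ∝ T², so a₂ = a₁ (T₂/T₁)^(2/3).
T₂/T₁ = 5.790, (T₂/T₁)^(2/3) = 3.224.
a₂ = 4360 × 3.224 = 14060 km.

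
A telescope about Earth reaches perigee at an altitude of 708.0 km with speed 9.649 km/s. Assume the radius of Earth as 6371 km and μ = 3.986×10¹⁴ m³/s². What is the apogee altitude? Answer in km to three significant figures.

r_p = 6371 + 708.0 = 7079.0 km = 7.079×10⁶ m.
Specific energy ε = v²/2 − μ/r = -9.756×10⁶ J/kg, so a = −μ/(2ε) = 2.043×10⁷ m.
The apsides satisfy r_p + r_a = 2a, so the apogee radius is 2a − r_p = 3.378×10⁷ m = 33779 km.
Apogee altitude = 33779 − 6371 = 27408 km.

apogee altitude ≈ 27400 km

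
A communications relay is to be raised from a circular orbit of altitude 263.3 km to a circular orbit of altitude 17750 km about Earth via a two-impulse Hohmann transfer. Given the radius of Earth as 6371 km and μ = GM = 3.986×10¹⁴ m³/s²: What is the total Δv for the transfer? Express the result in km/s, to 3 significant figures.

Δv_total ≈ 3.35 km/s

r₁ = 6371 + 263.3 = 6634.3 km = 6.6343×10⁶ m.
r₂ = 6371 + 17750 = 24121 km = 2.4121×10⁷ m.
Transfer ellipse a_t = (r₁ + r₂)/2 = 1.538×10⁷ m.
At r₁: circular v_c1 = √(μ/r₁) = 7751 m/s; transfer-perigee v_p = √[μ(2/r₁ − 1/a_t)] = 9708 m/s.
Δv₁ = v_p − v_c1 = 1957 m/s.
At r₂: circular v_c2 = √(μ/r₂) = 4065 m/s; transfer-apogee v_a = √[μ(2/r₂ − 1/a_t)] = 2670 m/s.
Δv₂ = v_c2 − v_a = 1395 m/s.
Total Δv = Δv₁ + Δv₂ = 3352 m/s = 3.352 km/s.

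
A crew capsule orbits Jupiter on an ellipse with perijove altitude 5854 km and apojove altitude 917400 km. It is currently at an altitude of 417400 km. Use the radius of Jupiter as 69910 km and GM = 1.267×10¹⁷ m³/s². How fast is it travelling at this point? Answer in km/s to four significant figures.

r_p = 69910 + 5854 = 75764 km = 7.5764×10⁷ m.
r_a = 69910 + 917400 = 987310 km = 9.8731×10⁸ m.
r = 69910 + 417400 = 4.8731×10⁵ km = 4.873×10⁸ m.
Semi-major axis a = (r_p + r_a)/2 = 5.3154×10⁵ km = 5.315×10⁸ m.
Vis-viva: v² = μ(2/r − 1/a) = 1.267×10¹⁷ × (4.104×10⁻⁹ − 1.881×10⁻⁹) = 2.816×10⁸ m²/s².
v = 16780 m/s = 16.78 km/s.

v ≈ 16.78 km/s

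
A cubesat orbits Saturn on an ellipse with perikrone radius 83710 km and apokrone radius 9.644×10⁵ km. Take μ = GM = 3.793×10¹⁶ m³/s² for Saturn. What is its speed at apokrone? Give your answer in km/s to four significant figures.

v ≈ 2.506 km/s

Semi-major axis a = (r_p + r_a)/2 = 5.2406×10⁵ km = 5.241×10⁸ m.
Vis-viva: v² = μ(2/r − 1/a) = 3.793×10¹⁶ × (2.074×10⁻⁹ − 1.908×10⁻⁹) = 6.282×10⁶ m²/s².
v = 2506 m/s = 2.506 km/s.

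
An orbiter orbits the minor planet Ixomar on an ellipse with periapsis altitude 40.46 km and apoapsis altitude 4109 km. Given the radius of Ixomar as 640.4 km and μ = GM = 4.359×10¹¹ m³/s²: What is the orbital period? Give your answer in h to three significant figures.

T ≈ 11.8 h

r_p = 640.4 + 40.46 = 680.86 km = 6.8086×10⁵ m.
r_a = 640.4 + 4109 = 4749.4 km = 4.7494×10⁶ m.
Semi-major axis a = (r_p + r_a)/2 = (680.86 + 4749.4)/2 = 2715.1 km = 2.715×10⁶ m.
By Kepler's third law T = 2π√(a³/μ) = 2π × 6.776×10³ = 4.258×10⁴ s.
= 11.83 h.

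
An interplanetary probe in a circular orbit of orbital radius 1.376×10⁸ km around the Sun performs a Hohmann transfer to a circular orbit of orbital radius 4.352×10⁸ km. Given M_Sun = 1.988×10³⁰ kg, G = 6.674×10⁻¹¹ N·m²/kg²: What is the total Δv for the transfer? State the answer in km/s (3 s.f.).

Δv_total ≈ 12.6 km/s

μ = GM = 6.674×10⁻¹¹ × 1.988×10³⁰ = 1.327×10²⁰ m³/s².
r₁ = 1.376×10⁸ km = 1.376×10¹¹ m.
r₂ = 4.352×10⁸ km = 4.352×10¹¹ m.
Transfer ellipse a_t = (r₁ + r₂)/2 = 2.864×10¹¹ m.
At r₁: circular v_c1 = √(μ/r₁) = 31050 m/s; transfer-perihelion v_p = √[μ(2/r₁ − 1/a_t)] = 38280 m/s.
Δv₁ = v_p − v_c1 = 7226 m/s.
At r₂: circular v_c2 = √(μ/r₂) = 17460 m/s; transfer-aphelion v_a = √[μ(2/r₂ − 1/a_t)] = 12100 m/s.
Δv₂ = v_c2 − v_a = 5358 m/s.
Total Δv = Δv₁ + Δv₂ = 12580 m/s = 12.58 km/s.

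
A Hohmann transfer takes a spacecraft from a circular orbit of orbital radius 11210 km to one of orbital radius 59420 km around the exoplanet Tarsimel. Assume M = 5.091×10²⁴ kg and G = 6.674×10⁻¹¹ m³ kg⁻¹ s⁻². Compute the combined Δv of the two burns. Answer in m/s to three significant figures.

Δv_total ≈ 2680 m/s

μ = GM = 6.674×10⁻¹¹ × 5.091×10²⁴ = 3.398×10¹⁴ m³/s².
r₁ = 11210 km = 1.121×10⁷ m.
r₂ = 59420 km = 5.942×10⁷ m.
Transfer ellipse a_t = (r₁ + r₂)/2 = 3.532×10⁷ m.
At r₁: circular v_c1 = √(μ/r₁) = 5505 m/s; transfer-periapsis v_p = √[μ(2/r₁ − 1/a_t)] = 7141 m/s.
Δv₁ = v_p − v_c1 = 1636 m/s.
At r₂: circular v_c2 = √(μ/r₂) = 2391 m/s; transfer-apoapsis v_a = √[μ(2/r₂ − 1/a_t)] = 1347 m/s.
Δv₂ = v_c2 − v_a = 1044 m/s.
Total Δv = Δv₁ + Δv₂ = 2680 m/s.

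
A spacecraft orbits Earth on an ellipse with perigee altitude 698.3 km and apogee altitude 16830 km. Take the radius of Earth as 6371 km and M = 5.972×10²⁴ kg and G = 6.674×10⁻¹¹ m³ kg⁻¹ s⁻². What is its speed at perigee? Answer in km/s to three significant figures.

v ≈ 9.30 km/s

μ = GM = 6.674×10⁻¹¹ × 5.972×10²⁴ = 3.986×10¹⁴ m³/s².
r_p = 6371 + 698.3 = 7069.3 km = 7.0693×10⁶ m.
r_a = 6371 + 16830 = 23201 km = 2.3201×10⁷ m.
Semi-major axis a = (r_p + r_a)/2 = 15135 km = 1.514×10⁷ m.
Vis-viva: v² = μ(2/r − 1/a) = 3.986×10¹⁴ × (2.829×10⁻⁷ − 6.607×10⁻⁸) = 8.643×10⁷ m²/s².
v = 9297 m/s = 9.297 km/s.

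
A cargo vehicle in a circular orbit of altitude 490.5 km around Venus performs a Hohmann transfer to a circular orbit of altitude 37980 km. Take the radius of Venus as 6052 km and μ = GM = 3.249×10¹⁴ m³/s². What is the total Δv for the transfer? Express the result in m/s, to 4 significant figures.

Δv_total ≈ 3587 m/s

r₁ = 6052 + 490.5 = 6542.5 km = 6.5425×10⁶ m.
r₂ = 6052 + 37980 = 44032 km = 4.4032×10⁷ m.
Transfer ellipse a_t = (r₁ + r₂)/2 = 2.529×10⁷ m.
At r₁: circular v_c1 = √(μ/r₁) = 7047 m/s; transfer-periapsis v_p = √[μ(2/r₁ − 1/a_t)] = 9299 m/s.
Δv₁ = v_p − v_c1 = 2252 m/s.
At r₂: circular v_c2 = √(μ/r₂) = 2716 m/s; transfer-apoapsis v_a = √[μ(2/r₂ − 1/a_t)] = 1382 m/s.
Δv₂ = v_c2 − v_a = 1335 m/s.
Total Δv = Δv₁ + Δv₂ = 3587 m/s.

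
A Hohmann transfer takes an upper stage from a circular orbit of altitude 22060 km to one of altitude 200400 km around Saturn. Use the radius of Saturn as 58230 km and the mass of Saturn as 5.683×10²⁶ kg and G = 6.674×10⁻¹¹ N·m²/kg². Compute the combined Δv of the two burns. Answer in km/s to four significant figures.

μ = GM = 6.674×10⁻¹¹ × 5.683×10²⁶ = 3.793×10¹⁶ m³/s².
r₁ = 58230 + 22060 = 80290 km = 8.0290×10⁷ m.
r₂ = 58230 + 200400 = 258630 km = 2.5863×10⁸ m.
Transfer ellipse a_t = (r₁ + r₂)/2 = 1.695×10⁸ m.
At r₁: circular v_c1 = √(μ/r₁) = 21730 m/s; transfer-perikrone v_p = √[μ(2/r₁ − 1/a_t)] = 26850 m/s.
Δv₁ = v_p − v_c1 = 5116 m/s.
At r₂: circular v_c2 = √(μ/r₂) = 12110 m/s; transfer-apokrone v_a = √[μ(2/r₂ − 1/a_t)] = 8336 m/s.
Δv₂ = v_c2 − v_a = 3774 m/s.
Total Δv = Δv₁ + Δv₂ = 8891 m/s = 8.891 km/s.

Δv_total ≈ 8.891 km/s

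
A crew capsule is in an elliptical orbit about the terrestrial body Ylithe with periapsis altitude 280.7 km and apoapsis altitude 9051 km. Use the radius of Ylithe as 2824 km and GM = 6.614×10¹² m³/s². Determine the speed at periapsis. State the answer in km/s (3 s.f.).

r_p = 2824 + 280.7 = 3104.7 km = 3.1047×10⁶ m.
r_a = 2824 + 9051 = 11875 km = 1.1875×10⁷ m.
Semi-major axis a = (r_p + r_a)/2 = 7489.9 km = 7.490×10⁶ m.
Vis-viva: v² = μ(2/r − 1/a) = 6.614×10¹² × (6.442×10⁻⁷ − 1.335×10⁻⁷) = 3.378×10⁶ m²/s².
v = 1838 m/s = 1.838 km/s.

v ≈ 1.84 km/s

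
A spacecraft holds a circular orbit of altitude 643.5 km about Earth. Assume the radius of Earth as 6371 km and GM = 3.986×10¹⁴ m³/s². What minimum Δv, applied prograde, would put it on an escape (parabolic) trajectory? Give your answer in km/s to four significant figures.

Δv ≈ 3.122 km/s

r = 6371 + 643.5 = 7014.5 km = 7.0145×10⁶ m.
Circular speed v_c = √(μ/r) = 7538 m/s.
Escape speed v_esc = √(2μ/r) = √2 × v_c = 10660 m/s.
Δv = v_esc − v_c = 3122 m/s = 3.122 km/s.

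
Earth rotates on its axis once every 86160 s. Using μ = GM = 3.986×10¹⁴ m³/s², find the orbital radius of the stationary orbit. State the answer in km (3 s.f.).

r_sync ≈ 42200 km

A synchronous orbit has period T, so by Kepler's third law a = (μT²/4π²)^(1/3).
μT²/4π² = 3.986×10¹⁴ × (8.616×10⁴)² / 39.48 = 7.495×10²² m³.
a = 4.216×10⁷ m = 42163 km.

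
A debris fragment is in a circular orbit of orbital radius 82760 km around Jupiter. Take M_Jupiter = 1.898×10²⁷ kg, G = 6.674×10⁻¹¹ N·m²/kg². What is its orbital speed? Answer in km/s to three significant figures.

v ≈ 39.1 km/s

μ = GM = 6.674×10⁻¹¹ × 1.898×10²⁷ = 1.267×10¹⁷ m³/s².
r = 82760 km = 8.276×10⁷ m.
For a circular orbit v = √(μ/r) = √(1.267×10¹⁷ / 8.276×10⁷) = √(1.531×10⁹) = 39120 m/s.
That is 39.12 km/s.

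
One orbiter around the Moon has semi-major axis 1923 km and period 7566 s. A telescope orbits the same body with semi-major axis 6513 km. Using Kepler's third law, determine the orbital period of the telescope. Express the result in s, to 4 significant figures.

Kepler's third law: T² ∝ a³, so T₂ = T₁ (a₂/a₁)^(3/2).
a₂/a₁ = 3.387, (a₂/a₁)^(3/2) = 6.233.
T₂ = 7566 × 6.233 = 47160 s.

T₂ ≈ 47160 s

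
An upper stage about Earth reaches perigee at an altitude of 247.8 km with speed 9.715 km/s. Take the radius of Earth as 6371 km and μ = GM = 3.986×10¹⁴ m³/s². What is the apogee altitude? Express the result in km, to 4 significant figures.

r_p = 6371 + 247.8 = 6618.8 km = 6.619×10⁶ m.
Specific energy ε = v²/2 − μ/r = -1.303×10⁷ J/kg, so a = −μ/(2ε) = 1.529×10⁷ m.
The apsides satisfy r_p + r_a = 2a, so the apogee radius is 2a − r_p = 2.397×10⁷ m = 23968 km.
Apogee altitude = 23968 − 6371 = 17597 km.

apogee altitude ≈ 17600 km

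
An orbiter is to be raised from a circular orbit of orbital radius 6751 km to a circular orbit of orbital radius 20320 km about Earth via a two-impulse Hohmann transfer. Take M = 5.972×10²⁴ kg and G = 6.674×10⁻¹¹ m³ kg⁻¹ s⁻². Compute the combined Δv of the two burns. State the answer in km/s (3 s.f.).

Δv_total ≈ 3.03 km/s

μ = GM = 6.674×10⁻¹¹ × 5.972×10²⁴ = 3.986×10¹⁴ m³/s².
r₁ = 6751 km = 6.751×10⁶ m.
r₂ = 20320 km = 2.032×10⁷ m.
Transfer ellipse a_t = (r₁ + r₂)/2 = 1.354×10⁷ m.
At r₁: circular v_c1 = √(μ/r₁) = 7684 m/s; transfer-perigee v_p = √[μ(2/r₁ − 1/a_t)] = 9414 m/s.
Δv₁ = v_p − v_c1 = 1731 m/s.
At r₂: circular v_c2 = √(μ/r₂) = 4429 m/s; transfer-apogee v_a = √[μ(2/r₂ − 1/a_t)] = 3128 m/s.
Δv₂ = v_c2 − v_a = 1301 m/s.
Total Δv = Δv₁ + Δv₂ = 3032 m/s = 3.032 km/s.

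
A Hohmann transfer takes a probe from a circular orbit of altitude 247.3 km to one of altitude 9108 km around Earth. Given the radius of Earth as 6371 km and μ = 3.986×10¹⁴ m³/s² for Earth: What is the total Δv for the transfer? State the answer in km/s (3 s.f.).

Δv_total ≈ 2.57 km/s

r₁ = 6371 + 247.3 = 6618.3 km = 6.6183×10⁶ m.
r₂ = 6371 + 9108 = 15479 km = 1.5479×10⁷ m.
Transfer ellipse a_t = (r₁ + r₂)/2 = 1.105×10⁷ m.
At r₁: circular v_c1 = √(μ/r₁) = 7761 m/s; transfer-perigee v_p = √[μ(2/r₁ − 1/a_t)] = 9186 m/s.
Δv₁ = v_p − v_c1 = 1425 m/s.
At r₂: circular v_c2 = √(μ/r₂) = 5075 m/s; transfer-apogee v_a = √[μ(2/r₂ − 1/a_t)] = 3927 m/s.
Δv₂ = v_c2 − v_a = 1147 m/s.
Total Δv = Δv₁ + Δv₂ = 2572 m/s = 2.572 km/s.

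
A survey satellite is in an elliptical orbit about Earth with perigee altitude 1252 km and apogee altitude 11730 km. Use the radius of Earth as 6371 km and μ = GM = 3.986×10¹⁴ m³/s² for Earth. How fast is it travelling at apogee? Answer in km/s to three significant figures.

v ≈ 3.61 km/s

r_p = 6371 + 1252 = 7623.0 km = 7.6230×10⁶ m.
r_a = 6371 + 11730 = 18101 km = 1.8101×10⁷ m.
Semi-major axis a = (r_p + r_a)/2 = 12862 km = 1.286×10⁷ m.
Vis-viva: v² = μ(2/r − 1/a) = 3.986×10¹⁴ × (1.105×10⁻⁷ − 7.775×10⁻⁸) = 1.305×10⁷ m²/s².
v = 3613 m/s = 3.613 km/s.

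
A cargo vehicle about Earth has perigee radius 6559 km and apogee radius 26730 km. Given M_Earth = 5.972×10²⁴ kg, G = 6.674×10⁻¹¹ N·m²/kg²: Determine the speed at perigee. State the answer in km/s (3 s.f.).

μ = GM = 6.674×10⁻¹¹ × 5.972×10²⁴ = 3.986×10¹⁴ m³/s².
Semi-major axis a = (r_p + r_a)/2 = 16644 km = 1.664×10⁷ m.
Vis-viva: v² = μ(2/r − 1/a) = 3.986×10¹⁴ × (3.049×10⁻⁷ − 6.008×10⁻⁸) = 9.759×10⁷ m²/s².
v = 9879 m/s = 9.879 km/s.

v ≈ 9.88 km/s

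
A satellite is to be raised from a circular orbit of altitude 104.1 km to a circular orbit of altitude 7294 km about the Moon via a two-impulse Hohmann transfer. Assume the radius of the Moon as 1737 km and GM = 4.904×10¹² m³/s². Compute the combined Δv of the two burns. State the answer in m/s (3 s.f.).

r₁ = 1737 + 104.1 = 1841.1 km = 1.8411×10⁶ m.
r₂ = 1737 + 7294 = 9031.0 km = 9.0310×10⁶ m.
Transfer ellipse a_t = (r₁ + r₂)/2 = 5.436×10⁶ m.
At r₁: circular v_c1 = √(μ/r₁) = 1632 m/s; transfer-perilune v_p = √[μ(2/r₁ − 1/a_t)] = 2104 m/s.
Δv₁ = v_p − v_c1 = 471.5 m/s.
At r₂: circular v_c2 = √(μ/r₂) = 736.9 m/s; transfer-apolune v_a = √[μ(2/r₂ − 1/a_t)] = 428.8 m/s.
Δv₂ = v_c2 − v_a = 308.0 m/s.
Total Δv = Δv₁ + Δv₂ = 779.6 m/s.

Δv_total ≈ 780 m/s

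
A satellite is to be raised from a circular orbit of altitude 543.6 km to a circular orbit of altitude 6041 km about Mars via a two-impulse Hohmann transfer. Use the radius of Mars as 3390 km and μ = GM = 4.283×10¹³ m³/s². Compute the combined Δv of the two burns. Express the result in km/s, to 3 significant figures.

Δv_total ≈ 1.12 km/s

r₁ = 3390 + 543.6 = 3933.6 km = 3.9336×10⁶ m.
r₂ = 3390 + 6041 = 9431.0 km = 9.4310×10⁶ m.
Transfer ellipse a_t = (r₁ + r₂)/2 = 6.682×10⁶ m.
At r₁: circular v_c1 = √(μ/r₁) = 3300 m/s; transfer-periapsis v_p = √[μ(2/r₁ − 1/a_t)] = 3920 m/s.
Δv₁ = v_p − v_c1 = 620.3 m/s.
At r₂: circular v_c2 = √(μ/r₂) = 2131 m/s; transfer-apoapsis v_a = √[μ(2/r₂ − 1/a_t)] = 1635 m/s.
Δv₂ = v_c2 − v_a = 496.0 m/s.
Total Δv = Δv₁ + Δv₂ = 1116 m/s = 1.116 km/s.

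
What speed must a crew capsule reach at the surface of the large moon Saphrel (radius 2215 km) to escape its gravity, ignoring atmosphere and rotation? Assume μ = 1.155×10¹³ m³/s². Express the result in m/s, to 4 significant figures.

v_esc ≈ 3229 m/s

r = R = 2.215×10⁶ m.
Escape speed v_esc = √(2μ/r) = √(2 × 1.155×10¹³ / 2.215×10⁶) = √(1.043×10⁷) = 3229 m/s.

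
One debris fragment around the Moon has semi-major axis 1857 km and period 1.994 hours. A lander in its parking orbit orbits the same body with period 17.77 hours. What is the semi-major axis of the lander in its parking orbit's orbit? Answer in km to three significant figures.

Kepler's third law: a³ ∝ T², so a₂ = a₁ (T₂/T₁)^(2/3).
T₂/T₁ = 8.912, (T₂/T₁)^(2/3) = 4.298.
a₂ = 1857 × 4.298 = 7982 km.

a₂ ≈ 7980 km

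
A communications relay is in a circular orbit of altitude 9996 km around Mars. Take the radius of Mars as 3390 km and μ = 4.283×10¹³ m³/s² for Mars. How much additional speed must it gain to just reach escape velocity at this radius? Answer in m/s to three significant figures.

Δv ≈ 741 m/s

r = 3390 + 9996 = 13386 km = 1.3386×10⁷ m.
Circular speed v_c = √(μ/r) = 1789 m/s.
Escape speed v_esc = √(2μ/r) = √2 × v_c = 2530 m/s.
Δv = v_esc − v_c = 740.9 m/s.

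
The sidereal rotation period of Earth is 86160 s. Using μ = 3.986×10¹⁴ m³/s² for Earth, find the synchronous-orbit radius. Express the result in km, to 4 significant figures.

A synchronous orbit has period T, so by Kepler's third law a = (μT²/4π²)^(1/3).
μT²/4π² = 3.986×10¹⁴ × (8.616×10⁴)² / 39.48 = 7.495×10²² m³.
a = 4.216×10⁷ m = 42163 km.

r_sync ≈ 42160 km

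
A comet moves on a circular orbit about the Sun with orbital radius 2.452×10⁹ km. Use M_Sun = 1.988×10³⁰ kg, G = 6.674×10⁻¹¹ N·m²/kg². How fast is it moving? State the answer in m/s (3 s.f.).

v ≈ 7360 m/s

μ = GM = 6.674×10⁻¹¹ × 1.988×10³⁰ = 1.327×10²⁰ m³/s².
r = 2.452×10⁹ km = 2.452×10¹² m.
For a circular orbit v = √(μ/r) = √(1.327×10²⁰ / 2.452×10¹²) = √(5.411×10⁷) = 7356 m/s.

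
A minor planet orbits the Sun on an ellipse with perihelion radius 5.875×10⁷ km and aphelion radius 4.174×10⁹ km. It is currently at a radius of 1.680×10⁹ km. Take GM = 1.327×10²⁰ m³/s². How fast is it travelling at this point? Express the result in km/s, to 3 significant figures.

v ≈ 9.76 km/s

Semi-major axis a = (r_p + r_a)/2 = 2.1164×10⁹ km = 2.116×10¹² m.
Vis-viva: v² = μ(2/r − 1/a) = 1.327×10²⁰ × (1.190×10⁻¹² − 4.725×10⁻¹³) = 9.527×10⁷ m²/s².
v = 9761 m/s = 9.761 km/s.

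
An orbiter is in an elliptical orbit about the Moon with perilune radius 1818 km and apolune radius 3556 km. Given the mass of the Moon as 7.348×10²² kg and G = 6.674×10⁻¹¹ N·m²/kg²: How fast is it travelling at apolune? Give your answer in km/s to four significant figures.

v ≈ 0.966 km/s

μ = GM = 6.674×10⁻¹¹ × 7.348×10²² = 4.904×10¹² m³/s².
Semi-major axis a = (r_p + r_a)/2 = 2687.0 km = 2.687×10⁶ m.
Vis-viva: v² = μ(2/r − 1/a) = 4.904×10¹² × (5.624×10⁻⁷ − 3.722×10⁻⁷) = 9.331×10⁵ m²/s².
v = 966.0 m/s = 0.966 km/s.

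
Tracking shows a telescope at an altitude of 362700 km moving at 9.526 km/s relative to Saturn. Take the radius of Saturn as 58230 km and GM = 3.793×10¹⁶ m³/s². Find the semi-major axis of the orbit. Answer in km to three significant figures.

a ≈ 4.24×10⁵ km

r = 58230 + 362700 = 4.2093×10⁵ km = 4.209×10⁸ m.
Vis-viva rearranged: 1/a = 2/r − v²/μ = 4.751×10⁻⁹ − 2.392×10⁻⁹ = 2.359×10⁻⁹ m⁻¹.
a = 4.239×10⁸ m = 4.2392×10⁵ km.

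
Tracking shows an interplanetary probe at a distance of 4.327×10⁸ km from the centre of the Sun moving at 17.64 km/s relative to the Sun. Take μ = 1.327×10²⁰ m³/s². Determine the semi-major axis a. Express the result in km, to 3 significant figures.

r = 4.327×10¹¹ m.
Specific orbital energy ε = v²/2 − μ/r = (17640)²/2 − 1.327×10²⁰/4.327×10¹¹ = -1.511×10⁸ J/kg.
Since ε = −μ/(2a), a = −μ/(2ε) = 4.391×10¹¹ m = 4.3913×10⁸ km.

a ≈ 4.39×10⁸ km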